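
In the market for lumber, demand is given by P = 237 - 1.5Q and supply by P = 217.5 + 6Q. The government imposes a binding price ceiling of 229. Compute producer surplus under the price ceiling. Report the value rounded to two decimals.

11.02

Free-market equilibrium: 237 - 1.5Q = 217.5 + 6Q gives Q* = 2.6, P* = 233.1.
At P = 229, sellers supply (229 - 217.5)/6 = 1.9167 while buyers want more, so the quantity traded is 1.9167 at price 229.
PS is the triangle above supply below 229: (1/2)(1.9167)(229 - 217.5) = 11.0208.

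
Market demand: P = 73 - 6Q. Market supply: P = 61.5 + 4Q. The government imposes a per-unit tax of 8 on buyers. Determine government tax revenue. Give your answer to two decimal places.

2.80

Without the tax, 73 - 6Q = 61.5 + 4Q so Q* = 1.15 and P* = 66.1.
A tax on buyers shifts demand down by 8: (73 - 8) - 6Q = 61.5 + 4Q, so Q_t = 0.35. Buyers pay P_b = 70.9; sellers receive P_s = P_b - 8 = 62.9.
Tax revenue = t x Q_t = 8 x 0.35 = 2.8.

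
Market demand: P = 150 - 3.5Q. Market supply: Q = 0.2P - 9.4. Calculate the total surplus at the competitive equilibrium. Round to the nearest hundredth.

624.06

Rewriting supply in inverse form: P = 47 + 5Q.
Set 150 - 3.5Q = 47 + 5Q, which gives 103 = 8.5Q, so Q* = 12.1176 and P* = 150 - 3.5(12.1176) = 107.5882.
Total surplus is the full triangle between the curves from 0 to Q*: (1/2)(12.1176)(150 - 47) = 624.0588.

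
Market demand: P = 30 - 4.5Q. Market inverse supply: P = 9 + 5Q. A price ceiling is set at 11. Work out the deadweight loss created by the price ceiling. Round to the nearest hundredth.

Without the control, 30 - 4.5Q = 9 + 5Q so Q* = 2.2105 and P* = 20.0526.
At the ceiling price 11, quantity supplied is (11 - 9)/5 = 0.4; supply is the short side, so Q = 0.4 trades at P = 11.
The lost-trades triangle has base Q* - 0.4 = 1.8105 and height equal to the gap between the curves at Q = 0.4, which is 28.2 - 11 = 17.2. DWL = (1/2)(1.8105)(17.2) = 15.5705.

15.57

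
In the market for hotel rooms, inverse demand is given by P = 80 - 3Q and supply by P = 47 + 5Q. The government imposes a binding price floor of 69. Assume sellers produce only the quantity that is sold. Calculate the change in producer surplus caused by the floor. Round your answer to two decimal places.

Free-market equilibrium: 80 - 3Q = 47 + 5Q gives Q* = 4.125, P* = 67.625.
At P = 69, buyers demand (80 - 69)/3 = 3.6667 while sellers would supply more, so the quantity traded is 3.6667 at price 69.
PS goes from (1/2)(4.125)(20.625) = 42.5391 to 47.0556 (computed as (69 - 47)(3.6667) - (1/2)(5)(3.6667)^2), a change of 4.5165.

4.52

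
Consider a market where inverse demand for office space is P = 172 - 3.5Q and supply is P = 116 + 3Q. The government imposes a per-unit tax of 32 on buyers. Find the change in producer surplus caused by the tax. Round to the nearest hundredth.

-90.89

Without the tax, 172 - 3.5Q = 116 + 3Q so Q* = 8.6154 and P* = 141.8462.
A tax on buyers shifts demand down by 32: (172 - 32) - 3.5Q = 116 + 3Q, so Q_t = 3.6923. Buyers pay P_b = 159.0769; sellers receive P_s = P_b - 32 = 127.0769.
PS falls from (1/2)(8.6154)(25.8462) = 111.3373 to (1/2)(3.6923)(11.0769) = 20.4497, a change of -90.8876.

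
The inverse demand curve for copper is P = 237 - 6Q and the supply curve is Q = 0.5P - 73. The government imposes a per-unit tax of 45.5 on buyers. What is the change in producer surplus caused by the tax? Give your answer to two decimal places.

Rewriting supply in inverse form: P = 146 + 2Q.
Pre-tax equilibrium: 237 - 6Q = 146 + 2Q gives Q* = 11.375, P* = 168.75.
With the tax, buyers' net willingness to pay falls by 45.5: (237 - 45.5) - 6Q = 146 + 2Q, so Q_t = 5.6875. Buyers pay P_b = 202.875; sellers receive P_s = P_b - 45.5 = 157.375.
Producers lose the trapezoid between P_s and P* out to Q_t plus the triangle from Q_t to Q*: change in PS = 32.3477 - 129.3906 = -97.043.

-97.04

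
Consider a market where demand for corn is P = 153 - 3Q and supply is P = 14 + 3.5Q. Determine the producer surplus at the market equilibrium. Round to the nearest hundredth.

Equilibrium: 153 - 3Q = 14 + 3.5Q, so Q* = 21.3846 and P* = 88.8462.
PS is the area between P* and the supply curve from 0 to Q*: (1/2)(21.3846)(74.8462) = 800.2781.

800.28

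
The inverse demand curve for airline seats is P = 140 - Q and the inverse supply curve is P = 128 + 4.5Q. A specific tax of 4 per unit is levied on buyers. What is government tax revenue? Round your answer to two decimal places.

5.82

Pre-tax equilibrium: 140 - Q = 128 + 4.5Q gives Q* = 2.1818, P* = 137.8182.
With the tax, buyers' net willingness to pay falls by 4: (140 - 4) - Q = 128 + 4.5Q, so Q_t = 1.4545. Buyers pay P_b = 138.5455; sellers receive P_s = P_b - 4 = 134.5455.
Tax revenue = t x Q_t = 4 x 1.4545 = 5.8182.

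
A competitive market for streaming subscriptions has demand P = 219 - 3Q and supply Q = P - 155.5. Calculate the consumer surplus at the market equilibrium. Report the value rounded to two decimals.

378.02

Rewriting supply in inverse form: P = 155.5 + Q.
Set 219 - 3Q = 155.5 + Q, which gives 63.5 = 4Q, so Q* = 15.875 and P* = 219 - 3(15.875) = 171.375.
The demand choke price is 219, so CS = (1/2)(Q*)(219 - P*) = (1/2)(15.875)(47.625) = 378.0234.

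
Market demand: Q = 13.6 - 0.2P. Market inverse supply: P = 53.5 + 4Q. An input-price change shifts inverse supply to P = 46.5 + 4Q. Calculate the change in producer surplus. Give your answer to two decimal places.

Rewriting demand in inverse form: P = 68 - 5Q.
Initial equilibrium: Q_0 = 1.6111, P_0 = 59.9444; CS_0 = (1/2)(1.6111)(8.0556) = 6.4892, PS_0 = (1/2)(1.6111)(6.4444) = 5.1914.
New equilibrium: 68 - 5Q = 46.5 + 4Q gives Q_1 = 2.3889, P_1 = 56.0556; CS_1 = 14.267, PS_1 = 11.4136.
Change in producer surplus = 11.4136 - 5.1914 = 6.2222.

6.22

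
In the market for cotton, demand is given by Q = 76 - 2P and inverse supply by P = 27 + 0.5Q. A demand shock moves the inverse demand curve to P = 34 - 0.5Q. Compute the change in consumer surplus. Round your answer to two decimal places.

Rewriting demand in inverse form: P = 38 - 0.5Q.
Initial equilibrium: Q_0 = 11, P_0 = 32.5; CS_0 = (1/2)(11)(5.5) = 30.25, PS_0 = (1/2)(11)(5.5) = 30.25.
New equilibrium: 34 - 0.5Q = 27 + 0.5Q gives Q_1 = 7, P_1 = 30.5; CS_1 = 12.25, PS_1 = 12.25.
Change in consumer surplus = 12.25 - 30.25 = -18.

-18.00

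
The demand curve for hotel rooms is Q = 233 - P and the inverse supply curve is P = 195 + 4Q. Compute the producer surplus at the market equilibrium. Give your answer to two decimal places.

115.52

Rewriting demand in inverse form: P = 233 - Q.
Equilibrium: 233 - Q = 195 + 4Q, so Q* = 7.6 and P* = 225.4.
Producer surplus is the triangle above supply below P*: (1/2)(7.6)(225.4 - 195) = (1/2)(7.6)(30.4) = 115.52.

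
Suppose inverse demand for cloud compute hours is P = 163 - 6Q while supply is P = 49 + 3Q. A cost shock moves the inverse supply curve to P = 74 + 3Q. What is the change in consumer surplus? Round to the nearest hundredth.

-187.96

Initial equilibrium: Q_0 = 12.6667, P_0 = 87; CS_0 = (1/2)(12.6667)(76) = 481.3333, PS_0 = (1/2)(12.6667)(38) = 240.6667.
New equilibrium: 163 - 6Q = 74 + 3Q gives Q_1 = 9.8889, P_1 = 103.6667; CS_1 = 293.3704, PS_1 = 146.6852.
Change in consumer surplus = 293.3704 - 481.3333 = -187.963.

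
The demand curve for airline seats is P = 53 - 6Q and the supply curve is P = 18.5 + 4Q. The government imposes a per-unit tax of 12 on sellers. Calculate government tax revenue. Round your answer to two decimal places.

27.00

Pre-tax equilibrium: 53 - 6Q = 18.5 + 4Q gives Q* = 3.45, P* = 32.3.
With the tax, sellers need 12 more per unit: 53 - 6Q = 18.5 + 4Q + 12, so Q_t = 2.25. Buyers pay P_b = 39.5; sellers receive P_s = P_b - 12 = 27.5.
Revenue is the tax times quantity traded: 12 x 2.25 = 27.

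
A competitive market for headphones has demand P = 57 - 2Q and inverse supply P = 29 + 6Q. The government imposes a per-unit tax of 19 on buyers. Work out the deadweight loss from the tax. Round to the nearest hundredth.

Pre-tax equilibrium: 57 - 2Q = 29 + 6Q gives Q* = 3.5, P* = 50.
A tax on buyers shifts demand down by 19: (57 - 19) - 2Q = 29 + 6Q, so Q_t = 1.125. Buyers pay P_b = 54.75; sellers receive P_s = P_b - 19 = 35.75.
Deadweight loss is the triangle between the curves from Q_t to Q*: (1/2)(3.5 - 1.125)(19) = 22.5625.

22.56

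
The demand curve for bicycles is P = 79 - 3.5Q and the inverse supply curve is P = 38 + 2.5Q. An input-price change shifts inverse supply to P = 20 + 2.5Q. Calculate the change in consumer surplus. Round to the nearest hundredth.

87.50

Initial equilibrium: Q_0 = 6.8333, P_0 = 55.0833; CS_0 = (1/2)(6.8333)(23.9167) = 81.7153, PS_0 = (1/2)(6.8333)(17.0833) = 58.3681.
New equilibrium: 79 - 3.5Q = 20 + 2.5Q gives Q_1 = 9.8333, P_1 = 44.5833; CS_1 = 169.2153, PS_1 = 120.8681.
Change in consumer surplus = 169.2153 - 81.7153 = 87.5.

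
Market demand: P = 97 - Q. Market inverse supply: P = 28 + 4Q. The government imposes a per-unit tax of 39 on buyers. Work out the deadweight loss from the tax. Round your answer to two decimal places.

152.10

Pre-tax equilibrium: 97 - Q = 28 + 4Q gives Q* = 13.8, P* = 83.2.
A tax on buyers shifts demand down by 39: (97 - 39) - Q = 28 + 4Q, so Q_t = 6. Buyers pay P_b = 91; sellers receive P_s = P_b - 39 = 52.
Deadweight loss is the triangle between the curves from Q_t to Q*: (1/2)(13.8 - 6)(39) = 152.1.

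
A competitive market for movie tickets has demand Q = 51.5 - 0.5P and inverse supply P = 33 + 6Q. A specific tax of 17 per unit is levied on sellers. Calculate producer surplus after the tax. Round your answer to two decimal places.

Rewriting demand in inverse form: P = 103 - 2Q.
Pre-tax equilibrium: 103 - 2Q = 33 + 6Q gives Q* = 8.75, P* = 85.5.
With the tax, sellers need 17 more per unit: 103 - 2Q = 33 + 6Q + 17, so Q_t = 6.625. Buyers pay P_b = 89.75; sellers receive P_s = P_b - 17 = 72.75.
Producer surplus is the triangle above supply below P_s: (1/2)(6.625)(72.75 - 33) = 131.6719.

131.67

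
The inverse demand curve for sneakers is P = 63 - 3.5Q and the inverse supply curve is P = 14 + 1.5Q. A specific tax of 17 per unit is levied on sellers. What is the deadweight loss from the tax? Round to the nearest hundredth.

Pre-tax equilibrium: 63 - 3.5Q = 14 + 1.5Q gives Q* = 9.8, P* = 28.7.
With the tax, sellers need 17 more per unit: 63 - 3.5Q = 14 + 1.5Q + 17, so Q_t = 6.4. Buyers pay P_b = 40.6; sellers receive P_s = P_b - 17 = 23.6.
The welfare triangle lost has base Q* - Q_t = 3.4 and height t = 17, so DWL = (1/2)(3.4)(17) = 28.9.

28.90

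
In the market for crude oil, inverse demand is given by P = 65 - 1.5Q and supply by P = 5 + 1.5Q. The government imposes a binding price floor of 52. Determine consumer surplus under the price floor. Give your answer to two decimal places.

Without the control, 65 - 1.5Q = 5 + 1.5Q so Q* = 20 and P* = 35.
At the floor price 52, quantity demanded is (65 - 52)/1.5 = 8.6667; demand is the short side, so Q = 8.6667 trades at P = 52.
CS is the triangle under demand above 52: (1/2)(8.6667)(65 - 52) = 56.3333.

56.33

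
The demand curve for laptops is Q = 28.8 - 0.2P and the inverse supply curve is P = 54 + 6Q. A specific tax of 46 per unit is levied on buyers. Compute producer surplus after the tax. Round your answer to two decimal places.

48.00

Rewriting demand in inverse form: P = 144 - 5Q.
Pre-tax equilibrium: 144 - 5Q = 54 + 6Q gives Q* = 8.1818, P* = 103.0909.
With the tax, buyers' net willingness to pay falls by 46: (144 - 46) - 5Q = 54 + 6Q, so Q_t = 4. Buyers pay P_b = 124; sellers receive P_s = P_b - 46 = 78.
Producer surplus is the triangle above supply below P_s: (1/2)(4)(78 - 54) = 48.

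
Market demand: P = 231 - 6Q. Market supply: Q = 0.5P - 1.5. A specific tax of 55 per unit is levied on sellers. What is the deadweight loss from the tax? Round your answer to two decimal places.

189.06

Rewriting supply in inverse form: P = 3 + 2Q.
Pre-tax equilibrium: 231 - 6Q = 3 + 2Q gives Q* = 28.5, P* = 60.
A tax on sellers shifts supply up by 55: 231 - 6Q = 3 + 2Q + 55, so Q_t = 21.625. Buyers pay P_b = 101.25; sellers receive P_s = P_b - 55 = 46.25.
Deadweight loss is the triangle between the curves from Q_t to Q*: (1/2)(28.5 - 21.625)(55) = 189.0625.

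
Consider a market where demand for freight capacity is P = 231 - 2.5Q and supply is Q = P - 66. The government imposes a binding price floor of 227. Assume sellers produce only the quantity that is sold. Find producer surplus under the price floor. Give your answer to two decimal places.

256.32

Rewriting supply in inverse form: P = 66 + Q.
Free-market equilibrium: 231 - 2.5Q = 66 + Q gives Q* = 47.1429, P* = 113.1429.
At the floor price 227, quantity demanded is (231 - 227)/2.5 = 1.6; demand is the short side, so Q = 1.6 trades at P = 227.
The supply price at Q = 1.6 is 67.6. PS is the trapezoid between 227 and supply over [0, 1.6]: (1/2)[(227 - 66) + (227 - 67.6)](1.6) = 256.32.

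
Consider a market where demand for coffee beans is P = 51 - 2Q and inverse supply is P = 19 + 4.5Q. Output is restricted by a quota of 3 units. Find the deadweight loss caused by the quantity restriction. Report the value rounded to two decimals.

12.02

Unrestricted equilibrium: Q* = (51 - 19)/(2 + 4.5) = 4.9231.
At Q = 3 the demand price is 51 - 2(3) = 45 and the supply price is 19 + 4.5(3) = 32.5.
Deadweight loss is the triangle between the curves from 3 to 4.9231: (1/2)(45 - 32.5)(4.9231 - 3) = 12.0192.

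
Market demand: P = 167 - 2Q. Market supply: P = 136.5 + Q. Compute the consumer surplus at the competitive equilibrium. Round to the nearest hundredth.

Equilibrium: 167 - 2Q = 136.5 + Q, so Q* = 10.1667 and P* = 146.6667.
CS is the area between the demand curve and P* from 0 to Q*: (1/2)(10.1667)(20.3333) = 103.3611.

103.36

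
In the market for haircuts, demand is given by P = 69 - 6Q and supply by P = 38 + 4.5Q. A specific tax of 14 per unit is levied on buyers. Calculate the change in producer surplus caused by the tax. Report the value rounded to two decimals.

-13.71

Pre-tax equilibrium: 69 - 6Q = 38 + 4.5Q gives Q* = 2.9524, P* = 51.2857.
A tax on buyers shifts demand down by 14: (69 - 14) - 6Q = 38 + 4.5Q, so Q_t = 1.619. Buyers pay P_b = 59.2857; sellers receive P_s = P_b - 14 = 45.2857.
PS falls from (1/2)(2.9524)(13.2857) = 19.6122 to (1/2)(1.619)(7.2857) = 5.898, a change of -13.7143.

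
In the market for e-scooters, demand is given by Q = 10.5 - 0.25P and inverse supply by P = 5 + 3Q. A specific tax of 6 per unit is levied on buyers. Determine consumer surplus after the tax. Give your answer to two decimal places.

39.22

Rewriting demand in inverse form: P = 42 - 4Q.
Pre-tax equilibrium: 42 - 4Q = 5 + 3Q gives Q* = 5.2857, P* = 20.8571.
With the tax, buyers' net willingness to pay falls by 6: (42 - 6) - 4Q = 5 + 3Q, so Q_t = 4.4286. Buyers pay P_b = 24.2857; sellers receive P_s = P_b - 6 = 18.2857.
CS = (1/2)(Q_t)(42 - P_b) = (1/2)(4.4286)(17.7143) = 39.2245.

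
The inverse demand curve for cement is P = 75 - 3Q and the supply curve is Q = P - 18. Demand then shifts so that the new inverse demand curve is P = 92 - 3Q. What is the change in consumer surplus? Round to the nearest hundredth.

208.78

Rewriting supply in inverse form: P = 18 + Q.
Initial equilibrium: Q_0 = 14.25, P_0 = 32.25; CS_0 = (1/2)(14.25)(42.75) = 304.5938, PS_0 = (1/2)(14.25)(14.25) = 101.5312.
New equilibrium: 92 - 3Q = 18 + Q gives Q_1 = 18.5, P_1 = 36.5; CS_1 = 513.375, PS_1 = 171.125.
Change in consumer surplus = 513.375 - 304.5938 = 208.7812.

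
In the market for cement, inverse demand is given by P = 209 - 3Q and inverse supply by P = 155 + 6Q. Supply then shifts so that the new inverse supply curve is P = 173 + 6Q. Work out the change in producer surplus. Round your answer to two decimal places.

-60.00

Initial equilibrium: Q_0 = 6, P_0 = 191; CS_0 = (1/2)(6)(18) = 54, PS_0 = (1/2)(6)(36) = 108.
New equilibrium: 209 - 3Q = 173 + 6Q gives Q_1 = 4, P_1 = 197; CS_1 = 24, PS_1 = 48.
Change in producer surplus = 48 - 108 = -60.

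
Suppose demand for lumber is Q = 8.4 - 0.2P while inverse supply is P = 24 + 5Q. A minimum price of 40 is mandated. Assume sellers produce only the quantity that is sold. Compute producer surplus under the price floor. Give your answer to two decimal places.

Rewriting demand in inverse form: P = 42 - 5Q.
Without the control, 42 - 5Q = 24 + 5Q so Q* = 1.8 and P* = 33.
At the floor price 40, quantity demanded is (42 - 40)/5 = 0.4; demand is the short side, so Q = 0.4 trades at P = 40.
The supply price at Q = 0.4 is 26. PS is the trapezoid between 40 and supply over [0, 0.4]: (1/2)[(40 - 24) + (40 - 26)](0.4) = 6.

6.00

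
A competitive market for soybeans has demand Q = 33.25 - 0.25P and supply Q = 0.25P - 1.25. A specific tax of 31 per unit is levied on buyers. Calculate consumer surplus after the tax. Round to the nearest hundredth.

Rewriting demand in inverse form: P = 133 - 4Q.
Rewriting supply in inverse form: P = 5 + 4Q.
Pre-tax equilibrium: 133 - 4Q = 5 + 4Q gives Q* = 16, P* = 69.
A tax on buyers shifts demand down by 31: (133 - 31) - 4Q = 5 + 4Q, so Q_t = 12.125. Buyers pay P_b = 84.5; sellers receive P_s = P_b - 31 = 53.5.
Consumer surplus is the triangle under demand above P_b: (1/2)(12.125)(133 - 84.5) = 294.0312.

294.03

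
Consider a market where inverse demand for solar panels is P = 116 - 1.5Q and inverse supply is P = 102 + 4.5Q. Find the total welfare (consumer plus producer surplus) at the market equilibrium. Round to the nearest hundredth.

16.33

Equilibrium: 116 - 1.5Q = 102 + 4.5Q, so Q* = 2.3333 and P* = 112.5.
CS = (1/2)(2.3333)(3.5) = 4.0833 and PS = (1/2)(2.3333)(10.5) = 12.25, so total surplus = 16.3333.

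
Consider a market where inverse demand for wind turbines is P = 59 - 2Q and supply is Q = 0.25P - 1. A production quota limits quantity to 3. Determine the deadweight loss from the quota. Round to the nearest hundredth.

114.08

Rewriting supply in inverse form: P = 4 + 4Q.
Without the quota, 59 - 2Q = 4 + 4Q gives Q* = 9.1667.
At Q = 3 the demand price is 59 - 2(3) = 53 and the supply price is 4 + 4(3) = 16.
DWL = (1/2)(gap between curves at 3) x (Q* - 3) = (1/2)(37)(6.1667) = 114.0833.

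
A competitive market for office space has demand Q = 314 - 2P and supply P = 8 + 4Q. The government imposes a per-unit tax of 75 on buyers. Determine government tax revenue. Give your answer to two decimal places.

Rewriting demand in inverse form: P = 157 - 0.5Q.
Pre-tax equilibrium: 157 - 0.5Q = 8 + 4Q gives Q* = 33.1111, P* = 140.4444.
With the tax, buyers' net willingness to pay falls by 75: (157 - 75) - 0.5Q = 8 + 4Q, so Q_t = 16.4444. Buyers pay P_b = 148.7778; sellers receive P_s = P_b - 75 = 73.7778.
Tax revenue = t x Q_t = 75 x 16.4444 = 1233.3333.

1233.33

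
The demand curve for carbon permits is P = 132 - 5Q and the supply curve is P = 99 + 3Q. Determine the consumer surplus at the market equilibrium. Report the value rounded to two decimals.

Set 132 - 5Q = 99 + 3Q, which gives 33 = 8Q, so Q* = 4.125 and P* = 132 - 5(4.125) = 111.375.
CS is the area between the demand curve and P* from 0 to Q*: (1/2)(4.125)(20.625) = 42.5391.

42.54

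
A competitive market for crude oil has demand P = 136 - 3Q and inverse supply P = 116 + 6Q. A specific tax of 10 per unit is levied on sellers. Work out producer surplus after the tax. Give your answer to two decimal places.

Pre-tax equilibrium: 136 - 3Q = 116 + 6Q gives Q* = 2.2222, P* = 129.3333.
With the tax, sellers need 10 more per unit: 136 - 3Q = 116 + 6Q + 10, so Q_t = 1.1111. Buyers pay P_b = 132.6667; sellers receive P_s = P_b - 10 = 122.6667.
Producer surplus is the triangle above supply below P_s: (1/2)(1.1111)(122.6667 - 116) = 3.7037.

3.70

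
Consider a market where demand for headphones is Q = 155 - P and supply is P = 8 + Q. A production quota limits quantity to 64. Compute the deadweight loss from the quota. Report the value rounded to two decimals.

Rewriting demand in inverse form: P = 155 - Q.
Unrestricted equilibrium: Q* = (155 - 8)/(1 + 1) = 73.5.
At Q = 64 the demand price is 155 - (64) = 91 and the supply price is 8 + (64) = 72.
DWL = (1/2)(gap between curves at 64) x (Q* - 64) = (1/2)(19)(9.5) = 90.25.

90.25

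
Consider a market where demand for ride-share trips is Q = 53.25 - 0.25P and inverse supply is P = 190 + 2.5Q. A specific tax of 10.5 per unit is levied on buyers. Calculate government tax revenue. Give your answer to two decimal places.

Rewriting demand in inverse form: P = 213 - 4Q.
Without the tax, 213 - 4Q = 190 + 2.5Q so Q* = 3.5385 and P* = 198.8462.
A tax on buyers shifts demand down by 10.5: (213 - 10.5) - 4Q = 190 + 2.5Q, so Q_t = 1.9231. Buyers pay P_b = 205.3077; sellers receive P_s = P_b - 10.5 = 194.8077.
Tax revenue = t x Q_t = 10.5 x 1.9231 = 20.1923.

20.19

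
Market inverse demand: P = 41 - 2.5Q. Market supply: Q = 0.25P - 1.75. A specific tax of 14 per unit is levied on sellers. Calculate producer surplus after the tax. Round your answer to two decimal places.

Rewriting supply in inverse form: P = 7 + 4Q.
Without the tax, 41 - 2.5Q = 7 + 4Q so Q* = 5.2308 and P* = 27.9231.
With the tax, sellers need 14 more per unit: 41 - 2.5Q = 7 + 4Q + 14, so Q_t = 3.0769. Buyers pay P_b = 33.3077; sellers receive P_s = P_b - 14 = 19.3077.
PS = (1/2)(Q_t)(P_s - 7) = (1/2)(3.0769)(12.3077) = 18.9349.

18.93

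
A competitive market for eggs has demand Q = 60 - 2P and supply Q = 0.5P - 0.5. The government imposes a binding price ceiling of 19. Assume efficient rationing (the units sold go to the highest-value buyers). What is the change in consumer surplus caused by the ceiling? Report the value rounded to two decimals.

Rewriting demand in inverse form: P = 30 - 0.5Q.
Rewriting supply in inverse form: P = 1 + 2Q.
Free-market equilibrium: 30 - 0.5Q = 1 + 2Q gives Q* = 11.6, P* = 24.2.
At the ceiling price 19, quantity supplied is (19 - 1)/2 = 9; supply is the short side, so Q = 9 trades at P = 19.
CS goes from (1/2)(11.6)(5.8) = 33.64 to 78.75 (computed as (30 - 19)(9) - (1/2)(0.5)(9)^2), a change of 45.11.

45.11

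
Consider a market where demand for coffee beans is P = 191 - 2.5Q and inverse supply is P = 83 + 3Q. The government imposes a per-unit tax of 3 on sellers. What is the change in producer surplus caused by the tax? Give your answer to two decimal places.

-31.69

Pre-tax equilibrium: 191 - 2.5Q = 83 + 3Q gives Q* = 19.6364, P* = 141.9091.
With the tax, sellers need 3 more per unit: 191 - 2.5Q = 83 + 3Q + 3, so Q_t = 19.0909. Buyers pay P_b = 143.2727; sellers receive P_s = P_b - 3 = 140.2727.
Producers lose the trapezoid between P_s and P* out to Q_t plus the triangle from Q_t to Q*: change in PS = 546.6942 - 578.3802 = -31.686.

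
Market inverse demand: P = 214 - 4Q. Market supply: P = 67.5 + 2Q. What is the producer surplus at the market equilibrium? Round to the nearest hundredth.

596.17

Setting demand equal to supply, 146.5 = 6Q, so Q* = 24.4167 and P* = 116.3333.
The supply curve's price intercept is 67.5, so PS = (1/2)(Q*)(P* - 67.5) = (1/2)(24.4167)(48.8333) = 596.1736.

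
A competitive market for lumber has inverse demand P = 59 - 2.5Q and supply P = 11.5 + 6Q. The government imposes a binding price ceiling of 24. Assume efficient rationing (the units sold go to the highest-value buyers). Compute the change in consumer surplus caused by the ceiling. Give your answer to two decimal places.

Without the control, 59 - 2.5Q = 11.5 + 6Q so Q* = 5.5882 and P* = 45.0294.
At the ceiling price 24, quantity supplied is (24 - 11.5)/6 = 2.0833; supply is the short side, so Q = 2.0833 trades at P = 24.
CS goes from (1/2)(5.5882)(13.9706) = 39.0355 to 67.4913 (computed as (59 - 24)(2.0833) - (1/2)(2.5)(2.0833)^2), a change of 28.4559.

28.46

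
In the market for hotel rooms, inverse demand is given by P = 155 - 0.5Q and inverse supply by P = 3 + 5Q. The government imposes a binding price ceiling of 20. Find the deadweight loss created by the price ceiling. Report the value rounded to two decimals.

Without the control, 155 - 0.5Q = 3 + 5Q so Q* = 27.6364 and P* = 141.1818.
At the ceiling price 20, quantity supplied is (20 - 3)/5 = 3.4; supply is the short side, so Q = 3.4 trades at P = 20.
At Q = 3.4 the demand price is 153.3 and the supply price is 20. Deadweight loss is the triangle between the curves from 3.4 to 27.6364: (1/2)(153.3 - 20)(27.6364 - 3.4) = 1615.3536.

1615.35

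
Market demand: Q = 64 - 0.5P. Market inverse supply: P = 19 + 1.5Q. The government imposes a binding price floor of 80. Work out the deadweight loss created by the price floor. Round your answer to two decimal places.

Rewriting demand in inverse form: P = 128 - 2Q.
Free-market equilibrium: 128 - 2Q = 19 + 1.5Q gives Q* = 31.1429, P* = 65.7143.
At P = 80, buyers demand (128 - 80)/2 = 24 while sellers would supply more, so the quantity traded is 24 at price 80.
The lost-trades triangle has base Q* - 24 = 7.1429 and height equal to the gap between the curves at Q = 24, which is 80 - 55 = 25. DWL = (1/2)(7.1429)(25) = 89.2857.

89.29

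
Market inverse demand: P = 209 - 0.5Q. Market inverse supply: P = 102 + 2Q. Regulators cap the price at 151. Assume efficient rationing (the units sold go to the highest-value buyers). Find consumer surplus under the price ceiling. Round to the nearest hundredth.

1270.94

Without the control, 209 - 0.5Q = 102 + 2Q so Q* = 42.8 and P* = 187.6.
At the ceiling price 151, quantity supplied is (151 - 102)/2 = 24.5; supply is the short side, so Q = 24.5 trades at P = 151.
The demand price at Q = 24.5 is 196.75. CS is the trapezoid between demand and 151 over [0, 24.5]: (1/2)[(209 - 151) + (196.75 - 151)](24.5) = 1270.9375.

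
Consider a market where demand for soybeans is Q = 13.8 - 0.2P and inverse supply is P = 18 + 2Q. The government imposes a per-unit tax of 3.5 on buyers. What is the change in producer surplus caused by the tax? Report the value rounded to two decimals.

-7.04

Rewriting demand in inverse form: P = 69 - 5Q.
Pre-tax equilibrium: 69 - 5Q = 18 + 2Q gives Q* = 7.2857, P* = 32.5714.
A tax on buyers shifts demand down by 3.5: (69 - 3.5) - 5Q = 18 + 2Q, so Q_t = 6.7857. Buyers pay P_b = 35.0714; sellers receive P_s = P_b - 3.5 = 31.5714.
Producers lose the trapezoid between P_s and P* out to Q_t plus the triangle from Q_t to Q*: change in PS = 46.0459 - 53.0816 = -7.0357.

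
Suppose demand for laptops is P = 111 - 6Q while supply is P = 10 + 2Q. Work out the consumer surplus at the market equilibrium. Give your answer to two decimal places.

Equilibrium: 111 - 6Q = 10 + 2Q, so Q* = 12.625 and P* = 35.25.
The demand choke price is 111, so CS = (1/2)(Q*)(111 - P*) = (1/2)(12.625)(75.75) = 478.1719.

478.17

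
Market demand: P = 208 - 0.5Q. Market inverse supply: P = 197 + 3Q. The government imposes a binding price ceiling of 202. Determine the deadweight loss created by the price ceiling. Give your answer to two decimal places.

Without the control, 208 - 0.5Q = 197 + 3Q so Q* = 3.1429 and P* = 206.4286.
At P = 202, sellers supply (202 - 197)/3 = 1.6667 while buyers want more, so the quantity traded is 1.6667 at price 202.
The lost-trades triangle has base Q* - 1.6667 = 1.4762 and height equal to the gap between the curves at Q = 1.6667, which is 207.1667 - 202 = 5.1667. DWL = (1/2)(1.4762)(5.1667) = 3.8135.

3.81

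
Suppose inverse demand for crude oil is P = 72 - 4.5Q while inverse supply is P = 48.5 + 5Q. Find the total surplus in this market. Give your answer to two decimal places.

Setting demand equal to supply, 23.5 = 9.5Q, so Q* = 2.4737 and P* = 60.8684.
CS = (1/2)(2.4737)(11.1316) = 13.768 and PS = (1/2)(2.4737)(12.3684) = 15.2978, so total surplus = 29.0658.

29.07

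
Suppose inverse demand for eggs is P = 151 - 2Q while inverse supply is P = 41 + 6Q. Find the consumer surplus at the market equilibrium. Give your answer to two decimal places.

Set 151 - 2Q = 41 + 6Q, which gives 110 = 8Q, so Q* = 13.75 and P* = 151 - 2(13.75) = 123.5.
Consumer surplus is the triangle under demand above P*: (1/2)(13.75)(151 - 123.5) = (1/2)(13.75)(27.5) = 189.0625.

189.06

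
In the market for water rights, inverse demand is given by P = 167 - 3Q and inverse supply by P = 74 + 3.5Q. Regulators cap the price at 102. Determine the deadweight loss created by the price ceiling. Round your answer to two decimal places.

Without the control, 167 - 3Q = 74 + 3.5Q so Q* = 14.3077 and P* = 124.0769.
At the ceiling price 102, quantity supplied is (102 - 74)/3.5 = 8; supply is the short side, so Q = 8 trades at P = 102.
At Q = 8 the demand price is 143 and the supply price is 102. Deadweight loss is the triangle between the curves from 8 to 14.3077: (1/2)(143 - 102)(14.3077 - 8) = 129.3077.

129.31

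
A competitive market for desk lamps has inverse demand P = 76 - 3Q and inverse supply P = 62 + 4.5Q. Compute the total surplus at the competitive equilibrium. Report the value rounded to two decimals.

Set 76 - 3Q = 62 + 4.5Q, which gives 14 = 7.5Q, so Q* = 1.8667 and P* = 76 - 3(1.8667) = 70.4.
CS = (1/2)(1.8667)(5.6) = 5.2267 and PS = (1/2)(1.8667)(8.4) = 7.84, so total surplus = 13.0667.

13.07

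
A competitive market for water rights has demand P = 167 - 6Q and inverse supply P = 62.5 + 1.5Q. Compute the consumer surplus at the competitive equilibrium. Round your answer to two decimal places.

Setting demand equal to supply, 104.5 = 7.5Q, so Q* = 13.9333 and P* = 83.4.
The demand choke price is 167, so CS = (1/2)(Q*)(167 - P*) = (1/2)(13.9333)(83.6) = 582.4133.

582.41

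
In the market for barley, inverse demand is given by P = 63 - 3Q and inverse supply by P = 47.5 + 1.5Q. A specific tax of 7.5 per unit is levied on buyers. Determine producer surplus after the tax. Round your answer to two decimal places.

2.37

Without the tax, 63 - 3Q = 47.5 + 1.5Q so Q* = 3.4444 and P* = 52.6667.
A tax on buyers shifts demand down by 7.5: (63 - 7.5) - 3Q = 47.5 + 1.5Q, so Q_t = 1.7778. Buyers pay P_b = 57.6667; sellers receive P_s = P_b - 7.5 = 50.1667.
PS = (1/2)(Q_t)(P_s - 47.5) = (1/2)(1.7778)(2.6667) = 2.3704.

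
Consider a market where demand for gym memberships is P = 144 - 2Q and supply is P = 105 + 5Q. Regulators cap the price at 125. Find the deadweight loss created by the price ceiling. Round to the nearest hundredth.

8.64

Without the control, 144 - 2Q = 105 + 5Q so Q* = 5.5714 and P* = 132.8571.
At P = 125, sellers supply (125 - 105)/5 = 4 while buyers want more, so the quantity traded is 4 at price 125.
At Q = 4 the demand price is 136 and the supply price is 125. Deadweight loss is the triangle between the curves from 4 to 5.5714: (1/2)(136 - 125)(5.5714 - 4) = 8.6429.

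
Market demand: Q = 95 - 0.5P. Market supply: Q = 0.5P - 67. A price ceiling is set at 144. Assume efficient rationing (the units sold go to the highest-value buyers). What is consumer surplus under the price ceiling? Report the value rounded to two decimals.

Rewriting demand in inverse form: P = 190 - 2Q.
Rewriting supply in inverse form: P = 134 + 2Q.
Free-market equilibrium: 190 - 2Q = 134 + 2Q gives Q* = 14, P* = 162.
At the ceiling price 144, quantity supplied is (144 - 134)/2 = 5; supply is the short side, so Q = 5 trades at P = 144.
The demand price at Q = 5 is 180. CS is the trapezoid between demand and 144 over [0, 5]: (1/2)[(190 - 144) + (180 - 144)](5) = 205.

205.00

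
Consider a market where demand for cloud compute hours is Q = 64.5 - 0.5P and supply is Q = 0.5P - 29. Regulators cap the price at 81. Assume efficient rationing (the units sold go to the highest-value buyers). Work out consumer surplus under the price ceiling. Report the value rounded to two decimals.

419.75

Rewriting demand in inverse form: P = 129 - 2Q.
Rewriting supply in inverse form: P = 58 + 2Q.
Without the control, 129 - 2Q = 58 + 2Q so Q* = 17.75 and P* = 93.5.
At the ceiling price 81, quantity supplied is (81 - 58)/2 = 11.5; supply is the short side, so Q = 11.5 trades at P = 81.
The demand price at Q = 11.5 is 106. CS is the trapezoid between demand and 81 over [0, 11.5]: (1/2)[(129 - 81) + (106 - 81)](11.5) = 419.75.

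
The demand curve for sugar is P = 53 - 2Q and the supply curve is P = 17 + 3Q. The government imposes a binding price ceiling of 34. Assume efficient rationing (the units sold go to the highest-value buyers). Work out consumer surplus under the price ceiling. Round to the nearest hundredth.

Without the control, 53 - 2Q = 17 + 3Q so Q* = 7.2 and P* = 38.6.
At the ceiling price 34, quantity supplied is (34 - 17)/3 = 5.6667; supply is the short side, so Q = 5.6667 trades at P = 34.
The demand price at Q = 5.6667 is 41.6667. CS is the trapezoid between demand and 34 over [0, 5.6667]: (1/2)[(53 - 34) + (41.6667 - 34)](5.6667) = 75.5556.

75.56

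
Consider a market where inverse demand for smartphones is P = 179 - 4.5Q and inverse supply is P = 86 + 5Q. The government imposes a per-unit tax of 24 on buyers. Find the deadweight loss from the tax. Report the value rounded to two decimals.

30.32

Without the tax, 179 - 4.5Q = 86 + 5Q so Q* = 9.7895 and P* = 134.9474.
With the tax, buyers' net willingness to pay falls by 24: (179 - 24) - 4.5Q = 86 + 5Q, so Q_t = 7.2632. Buyers pay P_b = 146.3158; sellers receive P_s = P_b - 24 = 122.3158.
Deadweight loss is the triangle between the curves from Q_t to Q*: (1/2)(9.7895 - 7.2632)(24) = 30.3158.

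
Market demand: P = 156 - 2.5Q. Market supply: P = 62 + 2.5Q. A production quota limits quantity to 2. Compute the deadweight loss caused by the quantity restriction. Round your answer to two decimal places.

705.60

Without the quota, 156 - 2.5Q = 62 + 2.5Q gives Q* = 18.8.
At Q = 2 the demand price is 156 - 2.5(2) = 151 and the supply price is 62 + 2.5(2) = 67.
Deadweight loss is the triangle between the curves from 2 to 18.8: (1/2)(151 - 67)(18.8 - 2) = 705.6.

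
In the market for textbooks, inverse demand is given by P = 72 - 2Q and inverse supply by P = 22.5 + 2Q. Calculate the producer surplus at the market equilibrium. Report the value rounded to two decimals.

153.14

Equilibrium: 72 - 2Q = 22.5 + 2Q, so Q* = 12.375 and P* = 47.25.
Producer surplus is the triangle above supply below P*: (1/2)(12.375)(47.25 - 22.5) = (1/2)(12.375)(24.75) = 153.1406.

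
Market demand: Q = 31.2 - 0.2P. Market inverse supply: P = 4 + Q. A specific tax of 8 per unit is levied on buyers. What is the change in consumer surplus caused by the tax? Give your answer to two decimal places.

Rewriting demand in inverse form: P = 156 - 5Q.
Pre-tax equilibrium: 156 - 5Q = 4 + Q gives Q* = 25.3333, P* = 29.3333.
A tax on buyers shifts demand down by 8: (156 - 8) - 5Q = 4 + Q, so Q_t = 24. Buyers pay P_b = 36; sellers receive P_s = P_b - 8 = 28.
Consumers lose the trapezoid between P* and P_b out to Q_t plus the triangle from Q_t to Q*: change in CS = 1440 - 1604.4444 = -164.4444.

-164.44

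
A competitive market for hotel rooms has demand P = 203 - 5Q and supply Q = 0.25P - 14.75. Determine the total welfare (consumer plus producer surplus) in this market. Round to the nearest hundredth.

1152.00

Rewriting supply in inverse form: P = 59 + 4Q.
Setting demand equal to supply, 144 = 9Q, so Q* = 16 and P* = 123.
Total surplus is the full triangle between the curves from 0 to Q*: (1/2)(16)(203 - 59) = 1152.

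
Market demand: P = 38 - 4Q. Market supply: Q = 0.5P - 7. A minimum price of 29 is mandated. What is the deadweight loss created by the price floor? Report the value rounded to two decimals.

Rewriting supply in inverse form: P = 14 + 2Q.
Without the control, 38 - 4Q = 14 + 2Q so Q* = 4 and P* = 22.
At P = 29, buyers demand (38 - 29)/4 = 2.25 while sellers would supply more, so the quantity traded is 2.25 at price 29.
The lost-trades triangle has base Q* - 2.25 = 1.75 and height equal to the gap between the curves at Q = 2.25, which is 29 - 18.5 = 10.5. DWL = (1/2)(1.75)(10.5) = 9.1875.

9.19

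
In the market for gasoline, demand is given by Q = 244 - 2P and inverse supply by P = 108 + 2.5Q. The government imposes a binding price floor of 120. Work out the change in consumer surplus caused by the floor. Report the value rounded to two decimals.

-1.44

Rewriting demand in inverse form: P = 122 - 0.5Q.
Without the control, 122 - 0.5Q = 108 + 2.5Q so Q* = 4.6667 and P* = 119.6667.
At the floor price 120, quantity demanded is (122 - 120)/0.5 = 4; demand is the short side, so Q = 4 trades at P = 120.
CS goes from (1/2)(4.6667)(2.3333) = 5.4444 to 4 (computed as (122 - 120)(4) - (1/2)(0.5)(4)^2), a change of -1.4444.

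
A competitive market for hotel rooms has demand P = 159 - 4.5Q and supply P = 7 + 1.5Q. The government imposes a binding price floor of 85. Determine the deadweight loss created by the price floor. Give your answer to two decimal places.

237.04

Free-market equilibrium: 159 - 4.5Q = 7 + 1.5Q gives Q* = 25.3333, P* = 45.
At the floor price 85, quantity demanded is (159 - 85)/4.5 = 16.4444; demand is the short side, so Q = 16.4444 trades at P = 85.
The lost-trades triangle has base Q* - 16.4444 = 8.8889 and height equal to the gap between the curves at Q = 16.4444, which is 85 - 31.6667 = 53.3333. DWL = (1/2)(8.8889)(53.3333) = 237.037.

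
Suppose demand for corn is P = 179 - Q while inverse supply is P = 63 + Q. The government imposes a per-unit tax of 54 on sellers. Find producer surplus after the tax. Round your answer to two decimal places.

480.50

Pre-tax equilibrium: 179 - Q = 63 + Q gives Q* = 58, P* = 121.
With the tax, sellers need 54 more per unit: 179 - Q = 63 + Q + 54, so Q_t = 31. Buyers pay P_b = 148; sellers receive P_s = P_b - 54 = 94.
Producer surplus is the triangle above supply below P_s: (1/2)(31)(94 - 63) = 480.5.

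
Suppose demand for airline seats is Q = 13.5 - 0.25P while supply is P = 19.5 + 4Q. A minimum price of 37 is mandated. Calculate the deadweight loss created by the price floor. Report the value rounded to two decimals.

0.02

Rewriting demand in inverse form: P = 54 - 4Q.
Free-market equilibrium: 54 - 4Q = 19.5 + 4Q gives Q* = 4.3125, P* = 36.75.
At P = 37, buyers demand (54 - 37)/4 = 4.25 while sellers would supply more, so the quantity traded is 4.25 at price 37.
The lost-trades triangle has base Q* - 4.25 = 0.0625 and height equal to the gap between the curves at Q = 4.25, which is 37 - 36.5 = 0.5. DWL = (1/2)(0.0625)(0.5) = 0.0156.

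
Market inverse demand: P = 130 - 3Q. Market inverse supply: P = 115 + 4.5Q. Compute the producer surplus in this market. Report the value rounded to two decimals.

Setting demand equal to supply, 15 = 7.5Q, so Q* = 2 and P* = 124.
Producer surplus is the triangle above supply below P*: (1/2)(2)(124 - 115) = (1/2)(2)(9) = 9.

9.00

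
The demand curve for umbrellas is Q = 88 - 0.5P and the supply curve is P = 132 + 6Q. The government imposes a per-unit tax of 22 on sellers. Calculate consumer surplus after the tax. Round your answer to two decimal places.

Rewriting demand in inverse form: P = 176 - 2Q.
Without the tax, 176 - 2Q = 132 + 6Q so Q* = 5.5 and P* = 165.
A tax on sellers shifts supply up by 22: 176 - 2Q = 132 + 6Q + 22, so Q_t = 2.75. Buyers pay P_b = 170.5; sellers receive P_s = P_b - 22 = 148.5.
Consumer surplus is the triangle under demand above P_b: (1/2)(2.75)(176 - 170.5) = 7.5625.

7.56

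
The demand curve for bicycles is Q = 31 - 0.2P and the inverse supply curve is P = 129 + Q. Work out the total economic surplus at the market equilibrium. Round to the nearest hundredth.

56.33

Rewriting demand in inverse form: P = 155 - 5Q.
Equilibrium: 155 - 5Q = 129 + Q, so Q* = 4.3333 and P* = 133.3333.
Total surplus is the full triangle between the curves from 0 to Q*: (1/2)(4.3333)(155 - 129) = 56.3333.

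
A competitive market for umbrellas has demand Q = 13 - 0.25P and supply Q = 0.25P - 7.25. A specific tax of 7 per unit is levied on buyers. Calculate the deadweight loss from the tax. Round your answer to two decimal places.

Rewriting demand in inverse form: P = 52 - 4Q.
Rewriting supply in inverse form: P = 29 + 4Q.
Pre-tax equilibrium: 52 - 4Q = 29 + 4Q gives Q* = 2.875, P* = 40.5.
A tax on buyers shifts demand down by 7: (52 - 7) - 4Q = 29 + 4Q, so Q_t = 2. Buyers pay P_b = 44; sellers receive P_s = P_b - 7 = 37.
Deadweight loss is the triangle between the curves from Q_t to Q*: (1/2)(2.875 - 2)(7) = 3.0625.

3.06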